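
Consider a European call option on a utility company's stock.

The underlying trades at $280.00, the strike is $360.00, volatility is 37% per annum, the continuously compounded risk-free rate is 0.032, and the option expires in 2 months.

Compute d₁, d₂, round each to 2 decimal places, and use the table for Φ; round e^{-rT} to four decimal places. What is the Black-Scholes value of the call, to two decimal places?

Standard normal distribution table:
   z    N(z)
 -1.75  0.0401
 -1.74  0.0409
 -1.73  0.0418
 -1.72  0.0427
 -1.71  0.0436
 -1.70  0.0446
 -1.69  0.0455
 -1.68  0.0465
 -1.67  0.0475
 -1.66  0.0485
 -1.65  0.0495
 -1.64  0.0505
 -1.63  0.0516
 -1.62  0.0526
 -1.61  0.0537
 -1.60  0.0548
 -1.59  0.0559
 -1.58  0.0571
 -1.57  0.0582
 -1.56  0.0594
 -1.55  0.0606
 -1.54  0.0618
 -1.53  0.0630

$1.00

σ√T = 0.37 × 0.4082 = 0.1511
ln(S/K) + (r + σ²/2)T = ln(280/360) + (0.032 + 0.37²/2)·0.1667 = -0.2513 + 0.0167 = -0.2346
d₁ = -0.2346 / 0.1511 = -1.5529 which rounds to -1.55
d₂ = d₁ − σ√T = -1.5529 − 0.1511 = -1.7040 which rounds to -1.70
e^(−rT) = e^(−0.032·0.1667) = 0.9947
N(d₁) = N(-1.55) = 0.0606;  N(d₂) = N(-1.70) = 0.0446
C = 280·0.0606 − 360·0.9947·0.0446 = 16.9680 − 15.9709 = 0.9971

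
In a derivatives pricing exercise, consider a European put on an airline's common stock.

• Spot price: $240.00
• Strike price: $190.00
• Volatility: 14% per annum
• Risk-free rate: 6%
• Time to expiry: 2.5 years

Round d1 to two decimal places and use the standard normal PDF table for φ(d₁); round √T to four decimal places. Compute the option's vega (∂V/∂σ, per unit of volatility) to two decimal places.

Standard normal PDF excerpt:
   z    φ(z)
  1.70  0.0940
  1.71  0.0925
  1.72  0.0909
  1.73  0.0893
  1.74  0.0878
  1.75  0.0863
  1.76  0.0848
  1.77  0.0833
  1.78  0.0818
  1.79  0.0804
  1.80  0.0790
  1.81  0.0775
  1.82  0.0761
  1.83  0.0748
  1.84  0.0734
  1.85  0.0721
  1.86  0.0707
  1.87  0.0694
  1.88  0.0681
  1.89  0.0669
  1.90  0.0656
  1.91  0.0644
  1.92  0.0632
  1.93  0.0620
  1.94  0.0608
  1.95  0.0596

σ√T = 0.14 × 1.5811 = 0.2214
d₁ = [ln(240/190) + (0.06 + ½·0.14²)·2.5] / (σ√T) = (0.2336 + 0.1745) / 0.2214 = 1.8437 ≈ 1.84
√T = √2.5 = 1.5811
φ(d₁) = φ(1.84) = 0.0734
vega = S·φ(d₁)·√T = 240·0.0734·1.5811 = 27.8527
(Vega is the same for a European call and put with the same parameters.)

27.85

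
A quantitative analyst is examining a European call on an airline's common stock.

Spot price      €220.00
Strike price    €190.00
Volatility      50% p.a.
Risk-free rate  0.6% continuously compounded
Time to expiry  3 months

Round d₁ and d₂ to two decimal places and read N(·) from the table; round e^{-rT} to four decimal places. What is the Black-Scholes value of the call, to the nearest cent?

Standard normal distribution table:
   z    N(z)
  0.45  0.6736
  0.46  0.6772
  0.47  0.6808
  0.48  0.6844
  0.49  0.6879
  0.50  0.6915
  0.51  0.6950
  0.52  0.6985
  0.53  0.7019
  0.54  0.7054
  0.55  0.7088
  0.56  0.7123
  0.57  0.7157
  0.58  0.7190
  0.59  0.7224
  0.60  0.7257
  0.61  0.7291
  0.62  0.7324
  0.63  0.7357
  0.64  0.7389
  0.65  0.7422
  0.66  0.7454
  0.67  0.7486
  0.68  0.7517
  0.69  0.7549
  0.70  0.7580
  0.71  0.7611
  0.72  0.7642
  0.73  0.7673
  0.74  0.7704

σ√T = 0.5 × 0.5000 = 0.2500
d₁ = [ln(220/190) + (0.006 + 0.5²/2)·0.25] / 0.2500 = [0.1466 + 0.0328] / 0.2500 = 0.7174 which rounds to 0.72
d₂ = d₁ − σ√T = 0.7174 − 0.2500 = 0.4674 which rounds to 0.47
exp(−rT) = exp(−0.006·0.25) = 0.9985
N(d₁) = N(0.72) = 0.7642;  N(d₂) = N(0.47) = 0.6808
C = 220·0.7642 − 190·0.9985·0.6808 = 168.1240 − 129.1580 = 38.9660

€38.97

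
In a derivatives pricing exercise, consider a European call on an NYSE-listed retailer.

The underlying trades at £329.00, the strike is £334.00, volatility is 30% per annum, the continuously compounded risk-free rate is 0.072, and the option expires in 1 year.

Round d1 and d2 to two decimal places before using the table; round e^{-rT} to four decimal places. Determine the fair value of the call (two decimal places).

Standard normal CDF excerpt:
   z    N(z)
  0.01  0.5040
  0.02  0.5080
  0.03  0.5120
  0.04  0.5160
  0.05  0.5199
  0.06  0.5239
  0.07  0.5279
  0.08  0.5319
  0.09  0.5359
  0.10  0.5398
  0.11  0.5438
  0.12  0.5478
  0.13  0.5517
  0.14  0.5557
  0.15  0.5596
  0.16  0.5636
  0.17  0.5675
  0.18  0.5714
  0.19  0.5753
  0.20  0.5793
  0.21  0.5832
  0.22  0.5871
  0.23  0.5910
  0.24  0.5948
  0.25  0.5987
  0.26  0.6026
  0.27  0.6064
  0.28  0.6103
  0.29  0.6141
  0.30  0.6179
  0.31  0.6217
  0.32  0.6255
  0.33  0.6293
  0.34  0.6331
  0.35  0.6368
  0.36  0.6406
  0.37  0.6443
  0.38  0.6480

σ√T = 0.3·√1 = 0.3000
d₁ = [ln(329/334) + (0.072 + 0.3²/2)·1] / 0.3000 = [-0.0151 + 0.1170] / 0.3000 = 0.3397 ≈ 0.34
d₂ = d₁ − σ√T = 0.3397 − 0.3000 = 0.0397 ≈ 0.04
e^(−rT) = e^(−0.072·1) = 0.9305
C = 329·N(0.34) − 334·0.9305·N(0.04) = 329·0.6331 − 334·0.9305·0.5160 = 208.2899 − 160.3661 = 47.9238

£47.92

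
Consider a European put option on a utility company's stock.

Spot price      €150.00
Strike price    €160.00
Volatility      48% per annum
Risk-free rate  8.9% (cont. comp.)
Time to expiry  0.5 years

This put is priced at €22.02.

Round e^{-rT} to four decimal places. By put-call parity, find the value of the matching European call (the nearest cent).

€18.98

exp(−rT) = exp(−0.089·0.5) = 0.9565
Put-call parity: C − P = S − K·e^(−rT) = 150 − 160·0.9565 = 150 − 153.0400 = -3.0400
C = P + (C − P) = 22.02 + (-3.0400) = 18.9800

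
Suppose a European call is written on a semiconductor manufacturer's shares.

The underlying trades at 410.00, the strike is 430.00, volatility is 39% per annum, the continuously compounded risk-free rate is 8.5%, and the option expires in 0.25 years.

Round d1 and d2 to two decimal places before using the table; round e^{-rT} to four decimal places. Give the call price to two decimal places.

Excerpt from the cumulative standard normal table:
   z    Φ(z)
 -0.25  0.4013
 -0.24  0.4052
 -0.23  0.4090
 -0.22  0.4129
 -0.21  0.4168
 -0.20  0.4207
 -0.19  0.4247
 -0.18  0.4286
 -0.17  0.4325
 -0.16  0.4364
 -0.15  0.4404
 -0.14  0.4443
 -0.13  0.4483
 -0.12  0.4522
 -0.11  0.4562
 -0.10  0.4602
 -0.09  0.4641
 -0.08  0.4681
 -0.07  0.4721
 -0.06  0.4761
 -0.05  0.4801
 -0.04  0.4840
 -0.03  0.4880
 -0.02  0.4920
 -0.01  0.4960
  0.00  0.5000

26.26

σ√T = 0.39·√0.25 = 0.1950
d₁ = [ln(410/430) + (0.085 + 0.39²/2)·0.25] / 0.1950 = [-0.0476 + 0.0403] / 0.1950 = -0.0378 ⇒ -0.04
d₂ = d₁ − σ√T = -0.0378 − 0.1950 = -0.2328 ⇒ -0.23
exp(−rT) = exp(−0.085·0.25) = 0.9790
N(d₁) = N(-0.04) = 0.4840;  N(d₂) = N(-0.23) = 0.4090
C = 410·0.4840 − 430·0.9790·0.4090 = 198.4400 − 172.1767 = 26.2633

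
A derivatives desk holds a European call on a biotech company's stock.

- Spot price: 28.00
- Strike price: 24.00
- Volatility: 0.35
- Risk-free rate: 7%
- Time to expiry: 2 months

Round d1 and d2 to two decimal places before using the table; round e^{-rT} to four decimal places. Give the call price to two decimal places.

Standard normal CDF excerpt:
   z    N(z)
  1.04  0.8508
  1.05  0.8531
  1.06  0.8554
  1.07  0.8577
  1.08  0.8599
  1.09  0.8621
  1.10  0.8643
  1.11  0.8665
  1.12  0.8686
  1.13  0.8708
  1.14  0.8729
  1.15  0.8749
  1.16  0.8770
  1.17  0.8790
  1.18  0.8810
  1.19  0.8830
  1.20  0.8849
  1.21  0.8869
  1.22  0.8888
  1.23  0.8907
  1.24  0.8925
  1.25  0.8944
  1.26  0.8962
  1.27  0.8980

T = 0.1667;  σ√T = 0.1429
d₁ = [ln(28/24) + (0.07 + 0.35²/2)·0.1667] / 0.1429 = [0.1542 + 0.0219] / 0.1429 = 1.2319 → 1.23
d₂ = d₁ − σ√T = 1.2319 − 0.1429 = 1.0890 → 1.09
exp(−rT) = exp(−0.07·0.1667) = 0.9884
N(d₁) = N(1.23) = 0.8907;  N(d₂) = N(1.09) = 0.8621
C = 28·0.8907 − 24·0.9884·0.8621 = 24.9396 − 20.4504 = 4.4892

4.49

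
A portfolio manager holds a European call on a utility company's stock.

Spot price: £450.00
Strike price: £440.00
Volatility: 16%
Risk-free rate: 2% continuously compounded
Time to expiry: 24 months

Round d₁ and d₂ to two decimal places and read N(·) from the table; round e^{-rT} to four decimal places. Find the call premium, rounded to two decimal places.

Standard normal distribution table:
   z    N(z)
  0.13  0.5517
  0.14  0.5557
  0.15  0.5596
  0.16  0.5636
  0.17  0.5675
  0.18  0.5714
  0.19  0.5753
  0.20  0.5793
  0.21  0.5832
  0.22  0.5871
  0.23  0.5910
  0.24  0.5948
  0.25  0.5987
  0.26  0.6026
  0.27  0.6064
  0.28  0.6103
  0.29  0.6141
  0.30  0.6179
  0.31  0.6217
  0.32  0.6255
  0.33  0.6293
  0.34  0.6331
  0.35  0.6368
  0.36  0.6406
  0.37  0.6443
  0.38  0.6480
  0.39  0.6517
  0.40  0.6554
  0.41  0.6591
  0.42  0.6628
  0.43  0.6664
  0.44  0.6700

σ√T = 0.16·√2 = 0.2263
d₁ = [ln(450/440) + (0.02 + 0.16²/2)·2] / 0.2263 = [0.0225 + 0.0656] / 0.2263 = 0.3892 ⇒ 0.39
d₂ = d₁ − σ√T = 0.3892 − 0.2263 = 0.1630 ⇒ 0.16
exp(−rT) = exp(−0.02·2) = 0.9608
C = 450·N(0.39) − 440·0.9608·N(0.16) = 450·0.6517 − 440·0.9608·0.5636 = 293.2650 − 238.2630 = 55.0020

£55.00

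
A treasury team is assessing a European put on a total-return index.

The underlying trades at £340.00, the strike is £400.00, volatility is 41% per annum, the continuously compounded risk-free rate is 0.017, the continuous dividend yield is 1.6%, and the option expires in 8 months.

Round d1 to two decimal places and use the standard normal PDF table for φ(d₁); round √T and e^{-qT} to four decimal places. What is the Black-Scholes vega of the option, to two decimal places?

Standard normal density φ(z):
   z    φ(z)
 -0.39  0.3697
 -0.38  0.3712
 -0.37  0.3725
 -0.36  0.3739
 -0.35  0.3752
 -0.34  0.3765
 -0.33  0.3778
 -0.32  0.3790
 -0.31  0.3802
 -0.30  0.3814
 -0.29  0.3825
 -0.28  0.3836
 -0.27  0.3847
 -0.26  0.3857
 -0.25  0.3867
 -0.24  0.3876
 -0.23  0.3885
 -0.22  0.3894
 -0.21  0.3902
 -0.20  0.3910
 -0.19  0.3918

104.10

σ√T = 0.41·√0.6667 = 0.3348
d₁ = [ln(340/400) + (0.017 − 0.016 + ½·0.41²)·0.6667] / (σ√T) = (-0.1625 + 0.0567) / 0.3348 = -0.3161 which rounds to -0.32
√T = √0.6667 = 0.8165
φ(d₁) = φ(-0.32) = 0.3790
exp(−qT) = exp(−0.016·0.6667) = 0.9894
vega = S·exp(−qT)·φ(d₁)·√T = 340·0.9894·0.3790·0.8165 = 104.0989
(The call has the same vega.)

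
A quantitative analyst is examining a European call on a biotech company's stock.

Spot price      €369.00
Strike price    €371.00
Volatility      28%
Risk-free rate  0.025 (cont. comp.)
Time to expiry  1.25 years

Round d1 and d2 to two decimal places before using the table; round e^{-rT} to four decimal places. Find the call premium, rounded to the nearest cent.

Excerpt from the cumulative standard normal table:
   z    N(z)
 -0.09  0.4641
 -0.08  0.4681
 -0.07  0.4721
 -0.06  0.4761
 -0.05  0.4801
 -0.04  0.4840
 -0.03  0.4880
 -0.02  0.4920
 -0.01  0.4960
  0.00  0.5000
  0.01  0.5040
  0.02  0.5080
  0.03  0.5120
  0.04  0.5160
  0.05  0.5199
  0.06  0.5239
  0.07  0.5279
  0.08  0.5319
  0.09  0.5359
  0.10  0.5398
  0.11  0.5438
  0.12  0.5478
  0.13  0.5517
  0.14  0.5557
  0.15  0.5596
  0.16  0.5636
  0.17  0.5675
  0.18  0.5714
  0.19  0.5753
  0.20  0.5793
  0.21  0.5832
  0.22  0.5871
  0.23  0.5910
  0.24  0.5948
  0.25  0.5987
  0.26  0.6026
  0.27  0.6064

€49.73

σ√T = 0.28·√1.25 = 0.3130
d₁ = [ln(369/371) + (0.025 + 0.28²/2)·1.25] / 0.3130 = [-0.0054 + 0.0803] / 0.3130 = 0.2391 ≈ 0.24
d₂ = d₁ − σ√T = 0.2391 − 0.3130 = -0.0740 ≈ -0.07
e^(−rT) = e^(−0.025·1.25) = 0.9692
N(d₁) = N(0.24) = 0.5948;  N(d₂) = N(-0.07) = 0.4721
C = 369·0.5948 − 371·0.9692·0.4721 = 219.4812 − 169.7545 = 49.7267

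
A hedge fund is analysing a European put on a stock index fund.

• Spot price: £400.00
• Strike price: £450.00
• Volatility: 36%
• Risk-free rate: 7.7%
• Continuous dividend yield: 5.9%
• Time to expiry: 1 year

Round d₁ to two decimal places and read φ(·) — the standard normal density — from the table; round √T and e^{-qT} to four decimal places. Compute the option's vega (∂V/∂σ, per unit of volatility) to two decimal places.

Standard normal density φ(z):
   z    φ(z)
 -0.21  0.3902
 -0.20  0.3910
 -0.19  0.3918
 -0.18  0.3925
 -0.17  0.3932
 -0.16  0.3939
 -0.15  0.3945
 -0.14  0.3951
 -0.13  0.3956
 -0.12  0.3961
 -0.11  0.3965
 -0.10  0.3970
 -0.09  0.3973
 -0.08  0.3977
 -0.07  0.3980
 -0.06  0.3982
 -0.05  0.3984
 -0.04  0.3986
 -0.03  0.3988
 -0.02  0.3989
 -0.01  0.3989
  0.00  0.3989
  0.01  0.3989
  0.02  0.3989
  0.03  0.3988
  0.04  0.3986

σ√T = 0.36·√1 = 0.3600
ln(S/K) + (r − q + σ²/2)T = ln(400/450) + (0.077 − 0.059 + 0.36²/2)·1 = -0.1178 + 0.0828 = -0.0350
d₁ = -0.0350 / 0.3600 = -0.0972 which rounds to -0.10
√T = √1 = 1.0000
φ(d₁) = φ(-0.10) = 0.3970
exp(−qT) = exp(−0.059·1) = 0.9427
vega = S·exp(−qT)·φ(d₁)·√T = 400·0.9427·0.3970·1.0000 = 149.7008
(The call has the same vega.)

149.70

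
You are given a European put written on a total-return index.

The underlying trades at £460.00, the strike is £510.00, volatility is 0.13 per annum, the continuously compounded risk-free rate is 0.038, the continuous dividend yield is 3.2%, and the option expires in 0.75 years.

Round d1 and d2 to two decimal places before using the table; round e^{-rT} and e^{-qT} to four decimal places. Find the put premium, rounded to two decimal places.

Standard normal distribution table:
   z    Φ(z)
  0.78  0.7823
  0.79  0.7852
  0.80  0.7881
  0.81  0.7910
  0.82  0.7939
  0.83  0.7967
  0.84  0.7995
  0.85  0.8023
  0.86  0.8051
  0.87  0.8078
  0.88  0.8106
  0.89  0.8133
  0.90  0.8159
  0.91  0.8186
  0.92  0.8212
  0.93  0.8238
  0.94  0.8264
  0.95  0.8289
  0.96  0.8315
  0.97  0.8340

σ√T = 0.13 × 0.8660 = 0.1126
d₁ = [ln(460/510) + (0.038 − 0.032 + 0.13²/2)·0.75] / 0.1126 = [-0.1032 + 0.0108] / 0.1126 = -0.8203 ≈ -0.82
d₂ = d₁ − σ√T = -0.8203 − 0.1126 = -0.9328 ≈ -0.93
exp(−qT) = exp(−0.032·0.75) = 0.9763;  exp(−rT) = exp(−0.038·0.75) = 0.9719
P = 510·0.9719·N(0.93) − 460·0.9763·N(0.82) = 510·0.9719·0.8238 − 460·0.9763·0.7939 = 408.3321 − 356.5389 = 51.7932

£51.79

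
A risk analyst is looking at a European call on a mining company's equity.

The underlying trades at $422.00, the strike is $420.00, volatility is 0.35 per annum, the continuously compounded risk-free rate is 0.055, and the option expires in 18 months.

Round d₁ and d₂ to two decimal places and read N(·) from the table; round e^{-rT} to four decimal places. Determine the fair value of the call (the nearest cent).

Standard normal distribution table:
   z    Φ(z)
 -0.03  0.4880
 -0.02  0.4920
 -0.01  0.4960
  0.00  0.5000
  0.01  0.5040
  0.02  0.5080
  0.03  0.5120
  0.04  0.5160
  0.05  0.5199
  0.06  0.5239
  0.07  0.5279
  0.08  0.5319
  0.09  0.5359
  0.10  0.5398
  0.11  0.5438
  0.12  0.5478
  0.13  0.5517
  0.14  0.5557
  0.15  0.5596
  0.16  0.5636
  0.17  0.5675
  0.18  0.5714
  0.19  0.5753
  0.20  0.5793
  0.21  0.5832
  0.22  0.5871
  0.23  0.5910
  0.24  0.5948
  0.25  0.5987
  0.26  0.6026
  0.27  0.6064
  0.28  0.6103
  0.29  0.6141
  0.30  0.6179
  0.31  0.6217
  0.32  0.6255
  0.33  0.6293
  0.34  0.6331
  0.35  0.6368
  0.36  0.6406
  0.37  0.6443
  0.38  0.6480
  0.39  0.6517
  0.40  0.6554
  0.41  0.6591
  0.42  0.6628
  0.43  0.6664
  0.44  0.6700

T = 1.5;  σ√T = 0.4287
d₁ = [ln(422/420) + (0.055 + 0.35²/2)·1.5] / 0.4287 = [0.0048 + 0.1744] / 0.4287 = 0.4179 which rounds to 0.42
d₂ = d₁ − σ√T = 0.4179 − 0.4287 = -0.0108 which rounds to -0.01
exp(−rT) = exp(−0.055·1.5) = 0.9208
N(d₁) = N(0.42) = 0.6628;  N(d₂) = N(-0.01) = 0.4960
C = 422·0.6628 − 420·0.9208·0.4960 = 279.7016 − 191.8211 = 87.8805

$87.88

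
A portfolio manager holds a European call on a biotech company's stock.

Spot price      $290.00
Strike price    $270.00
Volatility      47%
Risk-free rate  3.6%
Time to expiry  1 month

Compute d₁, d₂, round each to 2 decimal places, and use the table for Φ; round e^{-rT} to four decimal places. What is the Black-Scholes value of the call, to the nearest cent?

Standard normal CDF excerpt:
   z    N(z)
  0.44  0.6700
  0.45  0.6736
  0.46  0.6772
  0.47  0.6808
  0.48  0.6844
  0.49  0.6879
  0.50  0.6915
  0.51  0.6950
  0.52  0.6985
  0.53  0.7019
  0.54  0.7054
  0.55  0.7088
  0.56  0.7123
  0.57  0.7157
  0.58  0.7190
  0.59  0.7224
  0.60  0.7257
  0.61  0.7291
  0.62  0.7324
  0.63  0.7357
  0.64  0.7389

σ√T = 0.47 × 0.2887 = 0.1357
d₁ = [ln(290/270) + (0.036 + 0.47²/2)·0.08333] / 0.1357 = [0.0715 + 0.0122] / 0.1357 = 0.6166 ≈ 0.62
d₂ = d₁ − σ√T = 0.6166 − 0.1357 = 0.4810 ≈ 0.48
e^(−rT) = e^(−0.036·0.08333) = 0.9970
C = 290·N(0.62) − 270·0.9970·N(0.48) = 290·0.7324 − 270·0.9970·0.6844 = 212.3960 − 184.2336 = 28.1624

$28.16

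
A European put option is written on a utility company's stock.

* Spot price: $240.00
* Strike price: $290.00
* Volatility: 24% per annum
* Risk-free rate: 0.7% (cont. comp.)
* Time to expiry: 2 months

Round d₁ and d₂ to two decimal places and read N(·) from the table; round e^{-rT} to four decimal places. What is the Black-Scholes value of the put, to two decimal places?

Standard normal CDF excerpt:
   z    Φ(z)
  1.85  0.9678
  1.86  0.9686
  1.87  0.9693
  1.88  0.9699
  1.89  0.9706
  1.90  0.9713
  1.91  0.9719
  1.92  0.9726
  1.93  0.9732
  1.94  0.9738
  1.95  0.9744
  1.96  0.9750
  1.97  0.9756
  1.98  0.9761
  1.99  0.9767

$49.95

σ√T = 0.24 × 0.4082 = 0.0980
ln(S/K) + (r + σ²/2)T = ln(240/290) + (0.007 + 0.24²/2)·0.1667 = -0.1892 + 0.0060 = -0.1833
d₁ = -0.1833 / 0.0980 = -1.8705 ⇒ -1.87
d₂ = d₁ − σ√T = -1.8705 − 0.0980 = -1.9685 ⇒ -1.97
exp(−rT) = exp(−0.007·0.1667) = 0.9988
N(−d₂) = N(1.97) = 0.9756;  N(−d₁) = N(1.87) = 0.9693
P = 290·0.9988·0.9756 − 240·0.9693 = 282.5845 − 232.6320 = 49.9525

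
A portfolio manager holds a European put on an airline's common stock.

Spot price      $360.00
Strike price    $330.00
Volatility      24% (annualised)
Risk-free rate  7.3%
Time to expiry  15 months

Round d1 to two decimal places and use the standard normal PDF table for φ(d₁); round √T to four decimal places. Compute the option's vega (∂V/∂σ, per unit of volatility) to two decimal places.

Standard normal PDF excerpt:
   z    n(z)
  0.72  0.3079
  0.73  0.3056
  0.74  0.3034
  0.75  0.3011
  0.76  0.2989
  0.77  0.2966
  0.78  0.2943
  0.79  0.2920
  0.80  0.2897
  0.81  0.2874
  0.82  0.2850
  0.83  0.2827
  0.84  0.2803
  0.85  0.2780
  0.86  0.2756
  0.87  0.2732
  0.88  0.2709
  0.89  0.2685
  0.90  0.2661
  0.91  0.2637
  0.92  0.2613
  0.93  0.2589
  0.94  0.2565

116.60

σ√T = 0.24·√1.25 = 0.2683
d₁ = [ln(360/330) + (0.073 + 0.24²/2)·1.25] / 0.2683 = [0.0870 + 0.1273] / 0.2683 = 0.7985 ≈ 0.80
√T = √1.25 = 1.1180
φ(d₁) = φ(0.80) = 0.2897
vega = S·φ(d₁)·√T = 360·0.2897·1.1180 = 116.5985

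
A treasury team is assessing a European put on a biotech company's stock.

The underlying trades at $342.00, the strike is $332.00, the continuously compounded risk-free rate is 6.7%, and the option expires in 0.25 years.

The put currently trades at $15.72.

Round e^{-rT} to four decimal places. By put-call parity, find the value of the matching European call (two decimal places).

$31.23

exp(−rT) = exp(−0.067·0.25) = 0.9834
Put-call parity: C − P = S − K·e^(−rT) = 342 − 332·0.9834 = 342 − 326.4888 = 15.5112
C = P + (C − P) = 15.72 + (15.5112) = 31.2312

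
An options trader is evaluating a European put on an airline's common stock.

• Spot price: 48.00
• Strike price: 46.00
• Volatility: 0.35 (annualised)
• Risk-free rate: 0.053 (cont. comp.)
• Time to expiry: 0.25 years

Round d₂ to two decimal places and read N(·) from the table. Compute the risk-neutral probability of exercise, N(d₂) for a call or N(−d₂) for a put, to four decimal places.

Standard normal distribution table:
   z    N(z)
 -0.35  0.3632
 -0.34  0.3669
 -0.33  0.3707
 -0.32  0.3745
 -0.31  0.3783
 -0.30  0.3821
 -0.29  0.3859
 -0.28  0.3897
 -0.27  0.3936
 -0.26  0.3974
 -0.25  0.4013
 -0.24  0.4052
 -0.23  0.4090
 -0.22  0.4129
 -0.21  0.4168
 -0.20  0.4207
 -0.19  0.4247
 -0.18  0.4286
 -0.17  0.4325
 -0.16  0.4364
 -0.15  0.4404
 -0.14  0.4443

T = 0.25;  σ√T = 0.1750
d₁ = [ln(48/46) + (0.053 + 0.35²/2)·0.25] / 0.1750 = [0.0426 + 0.0286] / 0.1750 = 0.4064 → 0.41
d₂ = d₁ − σ√T = 0.4064 − 0.1750 = 0.2314 → 0.23
Risk-neutral Pr[S_T < K] = N(−d₂) = N(-0.23) = 0.4090

0.4090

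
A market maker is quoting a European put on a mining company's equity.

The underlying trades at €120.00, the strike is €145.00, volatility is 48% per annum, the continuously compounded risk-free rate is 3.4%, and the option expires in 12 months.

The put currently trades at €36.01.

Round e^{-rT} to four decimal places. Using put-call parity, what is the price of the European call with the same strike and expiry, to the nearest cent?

€15.85

exp(−rT) = exp(−0.034·1) = 0.9666
Put-call parity: C − P = S − K·e^(−rT) = 120 − 145·0.9666 = 120 − 140.1570 = -20.1570
C = P + (C − P) = 36.01 + (-20.1570) = 15.8530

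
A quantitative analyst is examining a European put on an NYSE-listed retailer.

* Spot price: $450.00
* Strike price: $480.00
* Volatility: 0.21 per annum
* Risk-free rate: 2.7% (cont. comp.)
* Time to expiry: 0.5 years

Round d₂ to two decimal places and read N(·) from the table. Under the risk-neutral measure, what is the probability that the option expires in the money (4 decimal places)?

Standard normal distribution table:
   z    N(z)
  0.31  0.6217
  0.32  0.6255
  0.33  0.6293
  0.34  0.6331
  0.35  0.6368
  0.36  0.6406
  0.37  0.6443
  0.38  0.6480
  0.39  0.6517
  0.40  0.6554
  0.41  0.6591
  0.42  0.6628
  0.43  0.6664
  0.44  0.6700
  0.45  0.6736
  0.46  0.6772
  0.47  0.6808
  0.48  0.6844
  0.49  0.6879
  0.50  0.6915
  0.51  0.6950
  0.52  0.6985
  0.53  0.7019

0.6628

σ√T = 0.21·√0.5 = 0.1485
d₁ = [ln(450/480) + (0.027 + 0.21²/2)·0.5] / 0.1485 = [-0.0645 + 0.0245] / 0.1485 = -0.2695 ≈ -0.27
d₂ = d₁ − σ√T = -0.2695 − 0.1485 = -0.4180 ≈ -0.42
Risk-neutral Pr[S_T < K] = N(−d₂) = N(0.42) = 0.6628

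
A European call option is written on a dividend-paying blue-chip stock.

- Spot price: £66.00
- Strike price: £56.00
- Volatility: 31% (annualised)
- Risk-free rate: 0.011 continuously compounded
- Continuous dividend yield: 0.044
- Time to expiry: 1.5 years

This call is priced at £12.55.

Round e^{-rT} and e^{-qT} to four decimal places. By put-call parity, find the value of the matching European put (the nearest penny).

e^(−qT) = e^(−0.044·1.5) = 0.9361;  e^(−rT) = e^(−0.011·1.5) = 0.9836
Put-call parity: C − P = S·e^(−qT) − K·e^(−rT) = 66·0.9361 − 56·0.9836 = 61.7826 − 55.0816 = 6.7010
P = C − (C − P) = 12.55 − (6.7010) = 5.8490

£5.85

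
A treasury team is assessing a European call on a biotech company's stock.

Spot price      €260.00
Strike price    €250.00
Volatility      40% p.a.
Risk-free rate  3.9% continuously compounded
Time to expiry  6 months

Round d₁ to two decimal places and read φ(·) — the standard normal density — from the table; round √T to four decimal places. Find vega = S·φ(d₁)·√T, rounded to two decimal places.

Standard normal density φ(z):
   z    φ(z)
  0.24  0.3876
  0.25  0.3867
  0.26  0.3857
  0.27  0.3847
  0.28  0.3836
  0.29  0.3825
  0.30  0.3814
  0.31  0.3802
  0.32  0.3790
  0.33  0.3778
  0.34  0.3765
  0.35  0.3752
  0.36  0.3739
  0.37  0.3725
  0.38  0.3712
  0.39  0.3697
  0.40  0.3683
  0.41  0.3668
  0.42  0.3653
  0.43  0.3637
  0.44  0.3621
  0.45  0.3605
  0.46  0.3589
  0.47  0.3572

σ√T = 0.4·√0.5 = 0.2828
d₁ = [ln(260/250) + (0.039 + 0.4²/2)·0.5] / 0.2828 = [0.0392 + 0.0595] / 0.2828 = 0.3490 ⇒ 0.35
√T = √0.5 = 0.7071
φ(d₁) = φ(0.35) = 0.3752
vega = S·φ(d₁)·√T = 260·0.3752·0.7071 = 68.9790

68.98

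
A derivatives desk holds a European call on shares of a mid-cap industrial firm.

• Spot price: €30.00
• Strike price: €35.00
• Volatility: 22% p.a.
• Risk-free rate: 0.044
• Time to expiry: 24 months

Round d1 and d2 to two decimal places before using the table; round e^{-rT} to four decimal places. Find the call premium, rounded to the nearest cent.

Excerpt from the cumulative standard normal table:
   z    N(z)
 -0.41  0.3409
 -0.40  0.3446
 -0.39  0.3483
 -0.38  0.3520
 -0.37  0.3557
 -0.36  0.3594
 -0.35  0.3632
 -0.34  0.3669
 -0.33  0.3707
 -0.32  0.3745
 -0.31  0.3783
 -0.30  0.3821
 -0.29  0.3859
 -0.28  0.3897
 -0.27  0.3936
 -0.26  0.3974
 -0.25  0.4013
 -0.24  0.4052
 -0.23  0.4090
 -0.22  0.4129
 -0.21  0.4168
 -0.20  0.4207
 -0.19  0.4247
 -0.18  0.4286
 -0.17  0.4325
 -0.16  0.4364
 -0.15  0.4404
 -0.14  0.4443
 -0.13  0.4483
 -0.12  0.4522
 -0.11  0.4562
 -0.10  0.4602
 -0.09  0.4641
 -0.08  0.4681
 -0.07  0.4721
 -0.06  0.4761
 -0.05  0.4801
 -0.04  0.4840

€2.88

σ√T = 0.22·√2 = 0.3111
ln(S/K) + (r + σ²/2)T = ln(30/35) + (0.044 + 0.22²/2)·2 = -0.1542 + 0.1364 = -0.0178
d₁ = -0.0178 / 0.3111 = -0.0571 ⇒ -0.06
d₂ = d₁ − σ√T = -0.0571 − 0.3111 = -0.3682 ⇒ -0.37
exp(−rT) = exp(−0.044·2) = 0.9158
C = 30·N(-0.06) − 35·0.9158·N(-0.37) = 30·0.4761 − 35·0.9158·0.3557 = 14.2830 − 11.4013 = 2.8817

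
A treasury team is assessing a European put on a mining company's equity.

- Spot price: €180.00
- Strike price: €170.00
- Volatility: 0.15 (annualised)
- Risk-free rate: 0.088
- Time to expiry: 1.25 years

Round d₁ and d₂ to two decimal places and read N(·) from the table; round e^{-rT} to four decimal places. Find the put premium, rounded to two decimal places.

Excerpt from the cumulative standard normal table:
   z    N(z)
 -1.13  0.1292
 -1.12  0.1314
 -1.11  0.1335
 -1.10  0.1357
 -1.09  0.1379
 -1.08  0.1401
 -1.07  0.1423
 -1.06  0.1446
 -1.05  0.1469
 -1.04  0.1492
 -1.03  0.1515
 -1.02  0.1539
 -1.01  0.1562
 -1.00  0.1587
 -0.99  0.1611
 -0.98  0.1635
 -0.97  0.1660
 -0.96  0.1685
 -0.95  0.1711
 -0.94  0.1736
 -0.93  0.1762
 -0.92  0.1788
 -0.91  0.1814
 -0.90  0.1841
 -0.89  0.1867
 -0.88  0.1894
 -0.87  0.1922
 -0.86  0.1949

€2.41

σ√T = 0.15·√1.25 = 0.1677
d₁ = [ln(180/170) + (0.088 + 0.15²/2)·1.25] / 0.1677 = [0.0572 + 0.1241] / 0.1677 = 1.0806 which rounds to 1.08
d₂ = d₁ − σ√T = 1.0806 − 0.1677 = 0.9129 which rounds to 0.91
e^(−rT) = e^(−0.088·1.25) = 0.8958
N(−d₂) = N(-0.91) = 0.1814;  N(−d₁) = N(-1.08) = 0.1401
P = 170·0.8958·0.1814 − 180·0.1401 = 27.6247 − 25.2180 = 2.4067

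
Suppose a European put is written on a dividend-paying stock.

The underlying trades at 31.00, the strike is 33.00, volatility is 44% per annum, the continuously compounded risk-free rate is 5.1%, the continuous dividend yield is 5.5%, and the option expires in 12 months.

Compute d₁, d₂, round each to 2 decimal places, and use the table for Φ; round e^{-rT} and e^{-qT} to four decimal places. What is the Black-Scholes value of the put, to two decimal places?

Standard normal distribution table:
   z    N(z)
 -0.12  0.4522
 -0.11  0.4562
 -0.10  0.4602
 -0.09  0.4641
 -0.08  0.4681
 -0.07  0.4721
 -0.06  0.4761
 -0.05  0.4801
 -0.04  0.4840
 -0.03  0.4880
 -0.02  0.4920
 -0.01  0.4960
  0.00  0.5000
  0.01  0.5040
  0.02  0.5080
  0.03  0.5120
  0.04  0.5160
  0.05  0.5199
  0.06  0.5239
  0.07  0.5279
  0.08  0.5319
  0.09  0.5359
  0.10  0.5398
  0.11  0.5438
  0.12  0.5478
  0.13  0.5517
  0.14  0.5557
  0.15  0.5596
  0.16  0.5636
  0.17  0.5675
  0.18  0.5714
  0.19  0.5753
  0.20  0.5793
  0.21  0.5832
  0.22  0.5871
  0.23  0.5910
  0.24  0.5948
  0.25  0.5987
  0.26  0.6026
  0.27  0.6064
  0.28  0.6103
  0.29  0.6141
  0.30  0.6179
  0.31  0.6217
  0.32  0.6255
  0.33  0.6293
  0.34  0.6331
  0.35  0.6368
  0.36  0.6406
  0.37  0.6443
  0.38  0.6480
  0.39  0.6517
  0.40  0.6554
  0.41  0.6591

T = 1;  σ√T = 0.4400
d₁ = [ln(31/33) + (0.051 − 0.055 + 0.44²/2)·1] / 0.4400 = [-0.0625 + 0.0928] / 0.4400 = 0.0688 ⇒ 0.07
d₂ = d₁ − σ√T = 0.0688 − 0.4400 = -0.3712 ⇒ -0.37
exp(−qT) = exp(−0.055·1) = 0.9465;  exp(−rT) = exp(−0.051·1) = 0.9503
P = 33·0.9503·N(0.37) − 31·0.9465·N(-0.07) = 33·0.9503·0.6443 − 31·0.9465·0.4721 = 20.2052 − 13.8521 = 6.3531

6.35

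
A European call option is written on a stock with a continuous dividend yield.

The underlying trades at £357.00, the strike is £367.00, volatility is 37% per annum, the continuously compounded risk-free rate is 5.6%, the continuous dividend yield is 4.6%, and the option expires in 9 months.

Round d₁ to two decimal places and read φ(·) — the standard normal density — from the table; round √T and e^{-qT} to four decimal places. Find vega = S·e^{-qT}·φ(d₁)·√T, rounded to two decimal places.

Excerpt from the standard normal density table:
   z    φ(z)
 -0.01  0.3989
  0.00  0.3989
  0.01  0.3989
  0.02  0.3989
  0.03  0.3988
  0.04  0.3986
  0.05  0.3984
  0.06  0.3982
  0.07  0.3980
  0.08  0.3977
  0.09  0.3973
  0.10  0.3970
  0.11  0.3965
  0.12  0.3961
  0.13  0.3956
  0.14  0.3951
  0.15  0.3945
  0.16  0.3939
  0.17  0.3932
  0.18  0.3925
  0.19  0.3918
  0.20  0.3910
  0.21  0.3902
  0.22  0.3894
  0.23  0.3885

σ√T = 0.37·√0.75 = 0.3204
d₁ = [ln(357/367) + (0.056 − 0.046 + 0.37²/2)·0.75] / 0.3204 = [-0.0276 + 0.0588] / 0.3204 = 0.0974 which rounds to 0.10
√T = √0.75 = 0.8660
φ(d₁) = φ(0.10) = 0.3970
exp(−qT) = exp(−0.046·0.75) = 0.9661
vega = S·exp(−qT)·φ(d₁)·√T = 357·0.9661·0.3970·0.8660 = 118.5765
(The put has the same vega.)

118.58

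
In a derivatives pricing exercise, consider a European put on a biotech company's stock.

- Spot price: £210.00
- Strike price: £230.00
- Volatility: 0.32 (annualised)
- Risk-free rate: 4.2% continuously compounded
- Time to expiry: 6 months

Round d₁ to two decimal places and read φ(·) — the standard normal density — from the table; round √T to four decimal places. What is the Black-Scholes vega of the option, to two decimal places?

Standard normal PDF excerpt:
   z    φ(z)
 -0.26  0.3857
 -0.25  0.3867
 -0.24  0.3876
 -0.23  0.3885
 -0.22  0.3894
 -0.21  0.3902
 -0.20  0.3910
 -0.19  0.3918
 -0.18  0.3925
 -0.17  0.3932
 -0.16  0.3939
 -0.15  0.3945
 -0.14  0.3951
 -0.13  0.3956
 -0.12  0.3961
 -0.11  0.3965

58.06

σ√T = 0.32·√0.5 = 0.2263
d₁ = [ln(210/230) + (0.042 + 0.32²/2)·0.5] / 0.2263 = [-0.0910 + 0.0466] / 0.2263 = -0.1961 which rounds to -0.20
√T = √0.5 = 0.7071
φ(d₁) = φ(-0.20) = 0.3910
vega = S·φ(d₁)·√T = 210·0.3910·0.7071 = 58.0600
(Call and put vega coincide under Black-Scholes.)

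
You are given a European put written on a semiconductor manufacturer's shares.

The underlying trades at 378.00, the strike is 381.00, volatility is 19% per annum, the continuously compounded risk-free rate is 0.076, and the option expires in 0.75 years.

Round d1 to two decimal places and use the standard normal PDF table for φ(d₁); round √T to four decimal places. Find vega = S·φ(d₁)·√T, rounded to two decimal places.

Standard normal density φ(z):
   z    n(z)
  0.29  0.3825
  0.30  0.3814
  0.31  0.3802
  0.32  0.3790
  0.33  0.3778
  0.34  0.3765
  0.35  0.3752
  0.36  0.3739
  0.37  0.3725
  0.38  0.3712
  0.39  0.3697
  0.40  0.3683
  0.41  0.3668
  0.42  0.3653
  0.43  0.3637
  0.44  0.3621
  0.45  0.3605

121.51

T = 0.75;  σ√T = 0.1645
ln(S/K) + (r + σ²/2)T = ln(378/381) + (0.076 + 0.19²/2)·0.75 = -0.0079 + 0.0705 = 0.0626
d₁ = 0.0626 / 0.1645 = 0.3806 → 0.38
√T = √0.75 = 0.8660
φ(d₁) = φ(0.38) = 0.3712
vega = S·φ(d₁)·√T = 378·0.3712·0.8660 = 121.5116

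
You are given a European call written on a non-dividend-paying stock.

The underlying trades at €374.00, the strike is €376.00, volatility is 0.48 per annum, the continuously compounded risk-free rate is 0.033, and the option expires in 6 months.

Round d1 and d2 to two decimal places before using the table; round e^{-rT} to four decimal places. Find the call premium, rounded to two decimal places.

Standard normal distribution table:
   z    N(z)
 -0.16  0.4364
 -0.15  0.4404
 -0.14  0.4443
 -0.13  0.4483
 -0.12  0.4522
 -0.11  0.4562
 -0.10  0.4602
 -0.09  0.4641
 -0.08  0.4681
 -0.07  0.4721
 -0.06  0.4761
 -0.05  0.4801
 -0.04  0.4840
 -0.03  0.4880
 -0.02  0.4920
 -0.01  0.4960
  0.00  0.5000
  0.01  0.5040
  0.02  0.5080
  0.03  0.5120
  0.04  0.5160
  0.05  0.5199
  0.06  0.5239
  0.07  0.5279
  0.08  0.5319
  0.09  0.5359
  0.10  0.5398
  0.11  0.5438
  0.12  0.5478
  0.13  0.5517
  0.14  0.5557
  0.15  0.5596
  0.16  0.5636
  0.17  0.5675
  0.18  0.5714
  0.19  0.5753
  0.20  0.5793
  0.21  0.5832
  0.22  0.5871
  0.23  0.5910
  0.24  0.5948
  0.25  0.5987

T = 0.5;  σ√T = 0.3394
d₁ = [ln(374/376) + (0.033 + 0.48²/2)·0.5] / 0.3394 = [-0.0053 + 0.0741] / 0.3394 = 0.2026 → 0.20
d₂ = d₁ − σ√T = 0.2026 − 0.3394 = -0.1368 → -0.14
e^(−rT) = e^(−0.033·0.5) = 0.9836
N(d₁) = N(0.20) = 0.5793;  N(d₂) = N(-0.14) = 0.4443
C = 374·0.5793 − 376·0.9836·0.4443 = 216.6582 − 164.3171 = 52.3411

€52.34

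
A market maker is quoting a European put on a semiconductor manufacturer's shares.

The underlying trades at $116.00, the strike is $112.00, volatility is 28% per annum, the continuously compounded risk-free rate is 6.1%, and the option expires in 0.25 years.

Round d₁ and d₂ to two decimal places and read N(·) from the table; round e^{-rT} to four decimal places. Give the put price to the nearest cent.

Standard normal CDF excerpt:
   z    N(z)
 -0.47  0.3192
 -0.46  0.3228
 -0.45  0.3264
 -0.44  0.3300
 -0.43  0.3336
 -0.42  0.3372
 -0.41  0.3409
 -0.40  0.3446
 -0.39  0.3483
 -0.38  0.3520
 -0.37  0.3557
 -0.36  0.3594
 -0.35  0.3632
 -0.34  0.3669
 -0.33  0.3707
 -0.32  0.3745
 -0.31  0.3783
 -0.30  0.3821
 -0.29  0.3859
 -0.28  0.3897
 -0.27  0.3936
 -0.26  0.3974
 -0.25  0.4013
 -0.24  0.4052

$3.87

σ√T = 0.28 × 0.5000 = 0.1400
d₁ = [ln(116/112) + (0.061 + 0.28²/2)·0.25] / 0.1400 = [0.0351 + 0.0251] / 0.1400 = 0.4296 ≈ 0.43
d₂ = d₁ − σ√T = 0.4296 − 0.1400 = 0.2896 ≈ 0.29
exp(−rT) = exp(−0.061·0.25) = 0.9849
N(−d₂) = N(-0.29) = 0.3859;  N(−d₁) = N(-0.43) = 0.3336
P = 112·0.9849·0.3859 − 116·0.3336 = 42.5682 − 38.6976 = 3.8706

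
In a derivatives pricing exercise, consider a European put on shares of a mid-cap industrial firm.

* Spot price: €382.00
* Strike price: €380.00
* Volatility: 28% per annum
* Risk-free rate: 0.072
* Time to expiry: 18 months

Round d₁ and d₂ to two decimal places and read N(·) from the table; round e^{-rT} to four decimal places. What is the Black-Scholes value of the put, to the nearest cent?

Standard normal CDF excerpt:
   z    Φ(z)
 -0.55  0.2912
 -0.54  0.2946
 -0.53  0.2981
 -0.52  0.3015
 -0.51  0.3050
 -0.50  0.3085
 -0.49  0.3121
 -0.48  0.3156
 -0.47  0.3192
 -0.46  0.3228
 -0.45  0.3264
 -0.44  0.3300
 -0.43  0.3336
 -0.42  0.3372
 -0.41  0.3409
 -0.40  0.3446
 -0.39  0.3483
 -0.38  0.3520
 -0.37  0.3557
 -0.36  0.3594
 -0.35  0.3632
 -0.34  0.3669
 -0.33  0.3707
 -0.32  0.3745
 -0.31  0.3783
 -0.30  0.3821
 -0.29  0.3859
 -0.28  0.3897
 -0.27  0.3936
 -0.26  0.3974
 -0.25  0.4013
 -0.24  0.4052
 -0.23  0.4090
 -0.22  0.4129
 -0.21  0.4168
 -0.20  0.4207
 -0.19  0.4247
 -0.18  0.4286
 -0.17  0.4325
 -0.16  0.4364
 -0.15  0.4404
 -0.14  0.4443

σ√T = 0.28 × 1.2247 = 0.3429
ln(S/K) + (r + σ²/2)T = ln(382/380) + (0.072 + 0.28²/2)·1.5 = 0.0052 + 0.1668 = 0.1720
d₁ = 0.1720 / 0.3429 = 0.5017 which rounds to 0.50
d₂ = d₁ − σ√T = 0.5017 − 0.3429 = 0.1588 which rounds to 0.16
e^(−rT) = e^(−0.072·1.5) = 0.8976
P = 380·0.8976·N(-0.16) − 382·N(-0.50) = 380·0.8976·0.4364 − 382·0.3085 = 148.8508 − 117.8470 = 31.0038

€31.00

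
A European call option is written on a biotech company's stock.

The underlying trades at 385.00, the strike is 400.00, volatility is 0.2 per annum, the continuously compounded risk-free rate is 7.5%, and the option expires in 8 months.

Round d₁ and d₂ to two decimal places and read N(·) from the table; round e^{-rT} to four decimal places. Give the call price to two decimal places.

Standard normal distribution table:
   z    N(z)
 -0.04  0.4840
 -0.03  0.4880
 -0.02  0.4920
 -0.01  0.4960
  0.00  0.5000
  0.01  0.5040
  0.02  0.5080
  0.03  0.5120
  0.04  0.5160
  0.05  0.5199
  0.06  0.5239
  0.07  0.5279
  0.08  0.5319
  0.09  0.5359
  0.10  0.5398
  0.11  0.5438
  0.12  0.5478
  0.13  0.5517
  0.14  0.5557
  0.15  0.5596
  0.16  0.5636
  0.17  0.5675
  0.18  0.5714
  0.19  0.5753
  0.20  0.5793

26.73

σ√T = 0.2·√0.6667 = 0.1633
d₁ = [ln(385/400) + (0.075 + ½·0.2²)·0.6667] / (σ√T) = (-0.0382 + 0.0633) / 0.1633 = 0.1538 → 0.15
d₂ = 0.1538 − 0.1633 = -0.0095 → -0.01
exp(−rT) = exp(−0.075·0.6667) = 0.9512
N(d₁) = N(0.15) = 0.5596;  N(d₂) = N(-0.01) = 0.4960
C = 385·0.5596 − 400·0.9512·0.4960 = 215.4460 − 188.7181 = 26.7279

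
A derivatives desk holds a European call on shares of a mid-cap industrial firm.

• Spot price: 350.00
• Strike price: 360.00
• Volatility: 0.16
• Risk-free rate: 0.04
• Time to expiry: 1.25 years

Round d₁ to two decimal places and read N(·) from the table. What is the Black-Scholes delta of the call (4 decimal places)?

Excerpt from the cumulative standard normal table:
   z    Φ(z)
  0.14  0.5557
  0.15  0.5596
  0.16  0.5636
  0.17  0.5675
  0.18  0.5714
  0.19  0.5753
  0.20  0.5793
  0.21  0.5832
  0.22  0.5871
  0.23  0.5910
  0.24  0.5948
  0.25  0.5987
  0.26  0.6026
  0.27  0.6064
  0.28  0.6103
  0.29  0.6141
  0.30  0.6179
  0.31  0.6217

0.5832

σ√T = 0.16·√1.25 = 0.1789
d₁ = [ln(350/360) + (0.04 + 0.16²/2)·1.25] / 0.1789 = [-0.0282 + 0.0660] / 0.1789 = 0.2115 → 0.21
N(d₁) = N(0.21) = 0.5832
Δ_call = N(d₁) = 0.5832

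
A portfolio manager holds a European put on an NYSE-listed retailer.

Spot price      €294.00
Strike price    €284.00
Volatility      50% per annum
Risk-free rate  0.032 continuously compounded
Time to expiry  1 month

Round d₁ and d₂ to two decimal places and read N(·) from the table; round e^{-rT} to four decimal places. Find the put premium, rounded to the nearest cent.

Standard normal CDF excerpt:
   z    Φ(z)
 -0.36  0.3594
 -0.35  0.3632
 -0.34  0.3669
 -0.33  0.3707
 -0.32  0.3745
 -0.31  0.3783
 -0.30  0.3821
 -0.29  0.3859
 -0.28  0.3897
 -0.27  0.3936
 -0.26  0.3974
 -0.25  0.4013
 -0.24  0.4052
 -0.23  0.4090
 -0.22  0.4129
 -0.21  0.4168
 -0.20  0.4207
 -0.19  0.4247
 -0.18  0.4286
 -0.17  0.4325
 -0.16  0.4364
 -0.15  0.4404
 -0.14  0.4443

€11.30

σ√T = 0.5 × 0.2887 = 0.1443
d₁ = [ln(294/284) + (0.032 + 0.5²/2)·0.08333] / 0.1443 = [0.0346 + 0.0131] / 0.1443 = 0.3304 ≈ 0.33
d₂ = d₁ − σ√T = 0.3304 − 0.1443 = 0.1861 ≈ 0.19
exp(−rT) = exp(−0.032·0.08333) = 0.9973
N(−d₂) = N(-0.19) = 0.4247;  N(−d₁) = N(-0.33) = 0.3707
P = 284·0.9973·0.4247 − 294·0.3707 = 120.2891 − 108.9858 = 11.3033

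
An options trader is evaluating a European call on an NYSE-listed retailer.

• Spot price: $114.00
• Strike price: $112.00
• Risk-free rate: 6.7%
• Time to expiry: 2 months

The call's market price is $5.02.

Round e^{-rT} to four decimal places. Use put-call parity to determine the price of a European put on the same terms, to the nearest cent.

$1.78

e^(−rT) = e^(−0.067·0.1667) = 0.9889
Put-call parity: C − P = S − K·e^(−rT) = 114 − 112·0.9889 = 114 − 110.7568 = 3.2432
P = C − (C − P) = 5.02 − (3.2432) = 1.7768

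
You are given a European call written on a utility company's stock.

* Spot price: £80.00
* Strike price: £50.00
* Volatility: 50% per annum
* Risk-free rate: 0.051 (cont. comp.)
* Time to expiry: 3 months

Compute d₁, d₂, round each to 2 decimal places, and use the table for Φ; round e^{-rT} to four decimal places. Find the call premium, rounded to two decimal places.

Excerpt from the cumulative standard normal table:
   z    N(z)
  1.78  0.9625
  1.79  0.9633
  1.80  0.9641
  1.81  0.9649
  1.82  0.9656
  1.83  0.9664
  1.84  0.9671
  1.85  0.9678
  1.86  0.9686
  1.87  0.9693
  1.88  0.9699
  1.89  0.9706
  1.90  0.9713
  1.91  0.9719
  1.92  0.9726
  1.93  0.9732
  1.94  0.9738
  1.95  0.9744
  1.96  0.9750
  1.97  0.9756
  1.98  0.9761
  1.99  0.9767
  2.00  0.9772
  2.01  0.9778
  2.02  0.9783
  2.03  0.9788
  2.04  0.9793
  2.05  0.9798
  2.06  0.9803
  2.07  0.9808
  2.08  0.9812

σ√T = 0.5 × 0.5000 = 0.2500
ln(S/K) + (r + σ²/2)T = ln(80/50) + (0.051 + 0.5²/2)·0.25 = 0.4700 + 0.0440 = 0.5140
d₁ = 0.5140 / 0.2500 = 2.0560 → 2.06
d₂ = d₁ − σ√T = 2.0560 − 0.2500 = 1.8060 → 1.81
exp(−rT) = exp(−0.051·0.25) = 0.9873
N(d₁) = N(2.06) = 0.9803;  N(d₂) = N(1.81) = 0.9649
C = 80·0.9803 − 50·0.9873·0.9649 = 78.4240 − 47.6323 = 30.7917

£30.79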